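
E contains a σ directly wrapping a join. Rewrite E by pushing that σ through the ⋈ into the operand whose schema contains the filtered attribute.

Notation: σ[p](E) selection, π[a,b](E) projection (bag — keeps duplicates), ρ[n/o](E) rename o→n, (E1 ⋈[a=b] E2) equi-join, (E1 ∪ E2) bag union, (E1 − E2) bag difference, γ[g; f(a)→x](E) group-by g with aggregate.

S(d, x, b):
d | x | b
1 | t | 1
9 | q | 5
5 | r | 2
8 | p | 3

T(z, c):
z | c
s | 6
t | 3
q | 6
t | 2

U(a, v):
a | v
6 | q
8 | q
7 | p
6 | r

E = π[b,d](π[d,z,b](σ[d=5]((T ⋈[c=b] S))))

σ filters on d, owned by the right side.
E' = π[b,d](π[d,z,b]((T ⋈[c=b] σ[d=5](S))))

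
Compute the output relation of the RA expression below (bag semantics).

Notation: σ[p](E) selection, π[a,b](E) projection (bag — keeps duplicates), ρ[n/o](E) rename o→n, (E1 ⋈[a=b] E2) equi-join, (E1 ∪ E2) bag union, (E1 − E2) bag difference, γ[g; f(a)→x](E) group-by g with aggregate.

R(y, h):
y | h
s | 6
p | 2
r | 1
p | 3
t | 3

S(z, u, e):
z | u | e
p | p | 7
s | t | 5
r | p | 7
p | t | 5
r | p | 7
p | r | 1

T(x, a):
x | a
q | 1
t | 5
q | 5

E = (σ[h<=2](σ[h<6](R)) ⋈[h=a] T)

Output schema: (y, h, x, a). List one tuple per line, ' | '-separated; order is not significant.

Row counts bottom-up:
  R → 5
  σ[h<6](R) → 4
  σ[h<=2](σ[h<6](R)) → 2
  T → 3
  (σ[h<=2](σ[h<6](R)) ⋈[h=a] T) → 1

== RESULT ==
y | h | x | a
r | 1 | q | 1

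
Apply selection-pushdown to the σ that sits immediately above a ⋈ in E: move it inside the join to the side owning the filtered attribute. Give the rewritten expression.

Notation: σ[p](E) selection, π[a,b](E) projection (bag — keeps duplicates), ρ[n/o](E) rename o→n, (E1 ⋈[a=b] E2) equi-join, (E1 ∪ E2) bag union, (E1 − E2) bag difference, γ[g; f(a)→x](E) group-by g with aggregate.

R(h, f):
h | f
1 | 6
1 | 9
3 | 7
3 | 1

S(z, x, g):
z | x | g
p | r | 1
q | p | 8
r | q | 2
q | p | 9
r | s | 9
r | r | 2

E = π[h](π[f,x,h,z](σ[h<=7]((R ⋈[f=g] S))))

σ filters on h, owned by the left side.
E' = π[h](π[f,x,h,z]((σ[h<=7](R) ⋈[f=g] S)))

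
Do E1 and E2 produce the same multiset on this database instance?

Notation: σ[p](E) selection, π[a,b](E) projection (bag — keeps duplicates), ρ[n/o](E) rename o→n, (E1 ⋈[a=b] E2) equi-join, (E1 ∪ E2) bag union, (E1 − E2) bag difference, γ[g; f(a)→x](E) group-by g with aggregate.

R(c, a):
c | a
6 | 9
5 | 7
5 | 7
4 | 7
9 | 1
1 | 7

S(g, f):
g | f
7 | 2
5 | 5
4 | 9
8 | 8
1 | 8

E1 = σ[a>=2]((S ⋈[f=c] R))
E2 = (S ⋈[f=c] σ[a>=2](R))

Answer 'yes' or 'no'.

E1 per-node cardinality:
  S → 5
  R → 6
  (S ⋈[f=c] R) → 3
  σ[a>=2]((S ⋈[f=c] R)) → 2
E2 per-node cardinality:
  S → 5
  R → 6
  σ[a>=2](R) → 5
  (S ⋈[f=c] σ[a>=2](R)) → 2

E1 and E2 produce the same multiset:
g | f | c | a
5 | 5 | 5 | 7
5 | 5 | 5 | 7

yes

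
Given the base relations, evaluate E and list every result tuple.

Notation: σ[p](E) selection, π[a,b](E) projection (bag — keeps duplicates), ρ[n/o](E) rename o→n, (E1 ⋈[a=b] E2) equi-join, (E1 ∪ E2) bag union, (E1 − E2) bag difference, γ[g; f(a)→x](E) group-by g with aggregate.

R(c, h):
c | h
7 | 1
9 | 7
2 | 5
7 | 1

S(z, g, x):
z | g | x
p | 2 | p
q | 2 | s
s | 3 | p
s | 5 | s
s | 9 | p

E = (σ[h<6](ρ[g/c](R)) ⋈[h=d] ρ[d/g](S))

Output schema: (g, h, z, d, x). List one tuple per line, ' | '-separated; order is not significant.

Subexpression sizes:
  R → 4
  ρ[g/c](R) → 4
  σ[h<6](ρ[g/c](R)) → 3
  S → 5
  ρ[d/g](S) → 5
  (σ[h<6](ρ[g/c](R)) ⋈[h=d] ρ[d/g](S)) → 1

== RESULT ==
g | h | z | d | x
2 | 5 | s | 5 | s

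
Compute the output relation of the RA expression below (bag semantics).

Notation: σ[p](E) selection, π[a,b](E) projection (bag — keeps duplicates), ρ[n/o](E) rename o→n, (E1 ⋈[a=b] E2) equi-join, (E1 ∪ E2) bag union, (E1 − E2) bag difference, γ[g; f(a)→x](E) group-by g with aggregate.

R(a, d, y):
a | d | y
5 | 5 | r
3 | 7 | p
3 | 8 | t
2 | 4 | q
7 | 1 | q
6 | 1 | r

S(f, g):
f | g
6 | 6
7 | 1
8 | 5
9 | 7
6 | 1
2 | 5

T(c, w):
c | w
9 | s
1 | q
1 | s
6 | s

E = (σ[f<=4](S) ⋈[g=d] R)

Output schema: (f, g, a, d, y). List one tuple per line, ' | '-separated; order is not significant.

Per-node cardinality:
  S → 6
  σ[f<=4](S) → 1
  R → 6
  (σ[f<=4](S) ⋈[g=d] R) → 1

== RESULT ==
f | g | a | d | y
2 | 5 | 5 | 5 | r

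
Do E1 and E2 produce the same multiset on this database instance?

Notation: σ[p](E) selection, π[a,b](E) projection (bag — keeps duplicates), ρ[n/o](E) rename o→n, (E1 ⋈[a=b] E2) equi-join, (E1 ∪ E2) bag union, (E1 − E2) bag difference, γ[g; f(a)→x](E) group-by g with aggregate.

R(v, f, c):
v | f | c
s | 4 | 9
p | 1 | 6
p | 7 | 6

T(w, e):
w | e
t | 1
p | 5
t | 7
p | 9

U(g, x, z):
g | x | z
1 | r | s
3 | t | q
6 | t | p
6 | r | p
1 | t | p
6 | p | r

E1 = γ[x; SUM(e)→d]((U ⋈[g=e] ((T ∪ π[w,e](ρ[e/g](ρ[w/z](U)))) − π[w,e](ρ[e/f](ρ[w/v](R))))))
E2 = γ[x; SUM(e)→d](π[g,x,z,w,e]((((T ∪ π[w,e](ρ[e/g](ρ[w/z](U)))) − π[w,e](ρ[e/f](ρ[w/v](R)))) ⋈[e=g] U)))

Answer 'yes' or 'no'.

E1 stepwise |·|:
  U → 6
  T → 4
  U → 6
  ρ[w/z](U) → 6
  ρ[e/g](ρ[w/z](U)) → 6
  π[w,e](ρ[e/g](ρ[w/z](U))) → 6
  (T ∪ π[w,e](ρ[e/g](ρ[w/z](U)))) → 10
  R → 3
  ρ[w/v](R) → 3
  ρ[e/f](ρ[w/v](R)) → 3
  π[w,e](ρ[e/f](ρ[w/v](R))) → 3
  ((T ∪ π[w,e](ρ[e/g](ρ[w/z](U)))) − π[w,e](ρ[e/f](ρ[w/v](R)))) → 9
  (U ⋈[g=e] ((T ∪ π[w,e](ρ[e/g](ρ[w/z](U)))) − π[w,e](ρ[e/f](ρ[w/v](R))))) → 14
  γ[x; SUM(e)→d]((U ⋈[g=e] ((T ∪ π[w,e](ρ[e/g](ρ[w/z](U)))) − π[w,e](ρ[e/f](ρ[w/v](R)))))) → 3
E2 stepwise |·|:
  T → 4
  U → 6
  ρ[w/z](U) → 6
  ρ[e/g](ρ[w/z](U)) → 6
  π[w,e](ρ[e/g](ρ[w/z](U))) → 6
  (T ∪ π[w,e](ρ[e/g](ρ[w/z](U)))) → 10
  R → 3
  ρ[w/v](R) → 3
  ρ[e/f](ρ[w/v](R)) → 3
  π[w,e](ρ[e/f](ρ[w/v](R))) → 3
  ((T ∪ π[w,e](ρ[e/g](ρ[w/z](U)))) − π[w,e](ρ[e/f](ρ[w/v](R)))) → 9
  U → 6
  (((T ∪ π[w,e](ρ[e/g](ρ[w/z](U)))) − π[w,e](ρ[e/f](ρ[w/v](R)))) ⋈[e=g] U) → 14
  π[g,x,z,w,e]((((T ∪ π[w,e](ρ[e/g](ρ[w/z](U)))) − π[w,e](ρ[e/f](ρ[w/v](R)))) ⋈[e=g] U)) → 14
  γ[x; SUM(e)→d](π[g,x,z,w,e]((((T ∪ π[w,e](ρ[e/g](ρ[w/z](U)))) − π[w,e](ρ[e/f](ρ[w/v](R)))) ⋈[e=g] U))) → 3

E1 and E2 produce the same multiset:
x | d
p | 18
r | 20
t | 23

yes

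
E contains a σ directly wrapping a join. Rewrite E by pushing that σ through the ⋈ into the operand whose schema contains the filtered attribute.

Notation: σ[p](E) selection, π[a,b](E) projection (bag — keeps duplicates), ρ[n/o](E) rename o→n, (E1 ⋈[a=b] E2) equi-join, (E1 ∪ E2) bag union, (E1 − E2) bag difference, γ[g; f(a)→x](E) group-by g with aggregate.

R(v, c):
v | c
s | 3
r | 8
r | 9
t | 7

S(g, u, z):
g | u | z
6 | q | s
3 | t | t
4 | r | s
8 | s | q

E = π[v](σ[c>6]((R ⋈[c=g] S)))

σ filters on c, owned by the left side.
E' = π[v]((σ[c>6](R) ⋈[c=g] S))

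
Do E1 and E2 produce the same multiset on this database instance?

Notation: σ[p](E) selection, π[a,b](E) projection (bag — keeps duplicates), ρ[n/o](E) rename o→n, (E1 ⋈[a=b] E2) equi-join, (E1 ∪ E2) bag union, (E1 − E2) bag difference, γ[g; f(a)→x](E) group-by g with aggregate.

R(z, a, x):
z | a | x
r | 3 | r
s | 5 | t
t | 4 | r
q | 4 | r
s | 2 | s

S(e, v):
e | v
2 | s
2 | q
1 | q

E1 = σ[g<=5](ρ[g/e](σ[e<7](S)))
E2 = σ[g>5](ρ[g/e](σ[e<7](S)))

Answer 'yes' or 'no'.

E1 stepwise |·|:
  S → 3
  σ[e<7](S) → 3
  ρ[g/e](σ[e<7](S)) → 3
  σ[g<=5](ρ[g/e](σ[e<7](S))) → 3
E2 stepwise |·|:
  S → 3
  σ[e<7](S) → 3
  ρ[g/e](σ[e<7](S)) → 3
  σ[g>5](ρ[g/e](σ[e<7](S))) → 0

E1 result:
g | v
1 | q
2 | q
2 | s
E2 result:
g | v
(0 rows)
Witness: (2, 's') appears 1× in E1 but 0× in E2.

no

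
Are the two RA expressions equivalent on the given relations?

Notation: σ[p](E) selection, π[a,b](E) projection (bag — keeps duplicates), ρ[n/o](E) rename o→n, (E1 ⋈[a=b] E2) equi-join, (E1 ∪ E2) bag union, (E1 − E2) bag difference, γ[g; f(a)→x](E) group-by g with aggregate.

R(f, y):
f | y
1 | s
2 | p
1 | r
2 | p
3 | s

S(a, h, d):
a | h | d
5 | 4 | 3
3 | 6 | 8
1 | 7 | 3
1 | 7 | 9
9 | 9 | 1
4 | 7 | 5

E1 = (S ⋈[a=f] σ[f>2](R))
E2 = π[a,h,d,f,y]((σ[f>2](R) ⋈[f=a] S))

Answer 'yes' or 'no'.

E1 per-node cardinality:
  S → 6
  R → 5
  σ[f>2](R) → 1
  (S ⋈[a=f] σ[f>2](R)) → 1
E2 per-node cardinality:
  R → 5
  σ[f>2](R) → 1
  S → 6
  (σ[f>2](R) ⋈[f=a] S) → 1
  π[a,h,d,f,y]((σ[f>2](R) ⋈[f=a] S)) → 1

E1 and E2 produce the same multiset:
a | h | d | f | y
3 | 6 | 8 | 3 | s

yes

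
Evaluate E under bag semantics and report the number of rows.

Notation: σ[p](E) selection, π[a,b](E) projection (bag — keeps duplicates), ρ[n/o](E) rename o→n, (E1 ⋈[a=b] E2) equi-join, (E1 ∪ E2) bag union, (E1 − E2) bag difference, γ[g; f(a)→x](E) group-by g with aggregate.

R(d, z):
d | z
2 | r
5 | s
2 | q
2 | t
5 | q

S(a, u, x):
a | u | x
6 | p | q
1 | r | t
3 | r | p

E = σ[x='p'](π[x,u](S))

Row counts bottom-up:
  S → 3
  π[x,u](S) → 3
  σ[x='p'](π[x,u](S)) → 1

|E| = 1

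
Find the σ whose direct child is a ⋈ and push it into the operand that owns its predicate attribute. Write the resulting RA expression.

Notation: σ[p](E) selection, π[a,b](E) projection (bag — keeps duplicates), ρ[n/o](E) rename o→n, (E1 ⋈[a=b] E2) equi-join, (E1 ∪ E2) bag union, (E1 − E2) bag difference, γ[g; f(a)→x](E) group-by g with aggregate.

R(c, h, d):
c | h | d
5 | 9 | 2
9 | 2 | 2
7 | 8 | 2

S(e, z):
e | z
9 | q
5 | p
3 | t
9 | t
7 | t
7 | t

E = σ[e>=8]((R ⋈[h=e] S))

σ filters on e, owned by the right side.
E' = (R ⋈[h=e] σ[e>=8](S))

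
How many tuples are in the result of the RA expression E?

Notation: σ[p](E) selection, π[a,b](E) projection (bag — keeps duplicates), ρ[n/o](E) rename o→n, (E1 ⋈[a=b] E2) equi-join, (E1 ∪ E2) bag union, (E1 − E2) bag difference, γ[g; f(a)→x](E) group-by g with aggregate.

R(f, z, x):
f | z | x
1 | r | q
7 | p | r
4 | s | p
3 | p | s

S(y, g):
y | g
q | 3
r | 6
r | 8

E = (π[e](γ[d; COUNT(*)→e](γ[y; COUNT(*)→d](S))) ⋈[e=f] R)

Subexpression sizes:
  S → 3
  γ[y; COUNT(*)→d](S) → 2
  γ[d; COUNT(*)→e](γ[y; COUNT(*)→d](S)) → 2
  π[e](γ[d; COUNT(*)→e](γ[y; COUNT(*)→d](S))) → 2
  R → 4
  (π[e](γ[d; COUNT(*)→e](γ[y; COUNT(*)→d](S))) ⋈[e=f] R) → 2

|E| = 2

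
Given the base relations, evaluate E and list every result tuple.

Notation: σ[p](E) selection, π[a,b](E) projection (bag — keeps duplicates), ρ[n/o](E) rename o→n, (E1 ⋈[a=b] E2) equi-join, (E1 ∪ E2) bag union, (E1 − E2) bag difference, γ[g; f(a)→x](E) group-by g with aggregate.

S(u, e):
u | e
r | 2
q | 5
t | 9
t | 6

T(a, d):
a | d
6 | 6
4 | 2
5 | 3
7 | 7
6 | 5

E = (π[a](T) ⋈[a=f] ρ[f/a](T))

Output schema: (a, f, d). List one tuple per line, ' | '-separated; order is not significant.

Stepwise |·|:
  T → 5
  π[a](T) → 5
  T → 5
  ρ[f/a](T) → 5
  (π[a](T) ⋈[a=f] ρ[f/a](T)) → 7

== RESULT ==
a | f | d
4 | 4 | 2
5 | 5 | 3
6 | 6 | 5
6 | 6 | 5
6 | 6 | 6
6 | 6 | 6
7 | 7 | 7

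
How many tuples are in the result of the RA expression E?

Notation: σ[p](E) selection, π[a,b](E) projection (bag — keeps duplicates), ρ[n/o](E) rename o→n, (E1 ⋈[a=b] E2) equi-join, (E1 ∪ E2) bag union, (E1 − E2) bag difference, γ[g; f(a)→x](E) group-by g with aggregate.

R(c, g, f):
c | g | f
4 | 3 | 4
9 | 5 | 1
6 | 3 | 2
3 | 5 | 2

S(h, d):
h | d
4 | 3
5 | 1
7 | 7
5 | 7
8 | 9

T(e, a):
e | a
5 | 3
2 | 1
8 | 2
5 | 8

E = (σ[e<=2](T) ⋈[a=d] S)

Per-node cardinality:
  T → 4
  σ[e<=2](T) → 1
  S → 5
  (σ[e<=2](T) ⋈[a=d] S) → 1

|E| = 1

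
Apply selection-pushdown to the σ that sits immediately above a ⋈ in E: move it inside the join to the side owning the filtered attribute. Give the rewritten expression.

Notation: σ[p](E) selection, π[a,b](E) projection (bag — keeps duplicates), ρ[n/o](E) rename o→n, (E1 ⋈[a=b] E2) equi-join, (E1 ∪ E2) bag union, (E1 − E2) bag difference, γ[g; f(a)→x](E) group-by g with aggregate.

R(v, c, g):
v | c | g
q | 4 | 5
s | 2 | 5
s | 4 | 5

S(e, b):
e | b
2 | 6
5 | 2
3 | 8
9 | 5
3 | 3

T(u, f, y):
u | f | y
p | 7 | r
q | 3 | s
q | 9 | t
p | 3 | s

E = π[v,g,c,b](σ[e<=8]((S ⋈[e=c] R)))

σ filters on e, owned by the left side.
E' = π[v,g,c,b]((σ[e<=8](S) ⋈[e=c] R))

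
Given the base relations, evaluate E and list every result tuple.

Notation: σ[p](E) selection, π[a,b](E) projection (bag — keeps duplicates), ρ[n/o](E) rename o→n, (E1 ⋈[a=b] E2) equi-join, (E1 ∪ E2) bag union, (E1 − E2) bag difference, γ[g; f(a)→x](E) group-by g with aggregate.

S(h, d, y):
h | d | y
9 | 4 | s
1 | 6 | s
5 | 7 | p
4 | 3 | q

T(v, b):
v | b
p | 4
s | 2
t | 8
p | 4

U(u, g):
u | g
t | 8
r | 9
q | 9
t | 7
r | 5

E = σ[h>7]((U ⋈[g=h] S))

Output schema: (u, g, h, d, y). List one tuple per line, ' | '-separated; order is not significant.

Subexpression sizes:
  U → 5
  S → 4
  (U ⋈[g=h] S) → 3
  σ[h>7]((U ⋈[g=h] S)) → 2

== RESULT ==
u | g | h | d | y
q | 9 | 9 | 4 | s
r | 9 | 9 | 4 | s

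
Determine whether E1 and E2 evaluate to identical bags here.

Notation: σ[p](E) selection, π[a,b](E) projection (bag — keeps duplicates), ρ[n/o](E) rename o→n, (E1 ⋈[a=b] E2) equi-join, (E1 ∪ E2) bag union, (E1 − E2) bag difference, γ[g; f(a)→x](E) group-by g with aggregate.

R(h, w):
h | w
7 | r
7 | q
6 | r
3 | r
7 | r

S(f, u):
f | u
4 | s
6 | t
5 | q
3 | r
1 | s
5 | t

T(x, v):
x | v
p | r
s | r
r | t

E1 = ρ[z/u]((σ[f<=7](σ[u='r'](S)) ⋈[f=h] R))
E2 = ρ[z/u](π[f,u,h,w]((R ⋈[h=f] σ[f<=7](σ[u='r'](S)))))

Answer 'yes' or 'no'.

E1 subexpression sizes:
  S → 6
  σ[u='r'](S) → 1
  σ[f<=7](σ[u='r'](S)) → 1
  R → 5
  (σ[f<=7](σ[u='r'](S)) ⋈[f=h] R) → 1
  ρ[z/u]((σ[f<=7](σ[u='r'](S)) ⋈[f=h] R)) → 1
E2 subexpression sizes:
  R → 5
  S → 6
  σ[u='r'](S) → 1
  σ[f<=7](σ[u='r'](S)) → 1
  (R ⋈[h=f] σ[f<=7](σ[u='r'](S))) → 1
  π[f,u,h,w]((R ⋈[h=f] σ[f<=7](σ[u='r'](S)))) → 1
  ρ[z/u](π[f,u,h,w]((R ⋈[h=f] σ[f<=7](σ[u='r'](S))))) → 1

E1 and E2 produce the same multiset:
f | z | h | w
3 | r | 3 | r

yes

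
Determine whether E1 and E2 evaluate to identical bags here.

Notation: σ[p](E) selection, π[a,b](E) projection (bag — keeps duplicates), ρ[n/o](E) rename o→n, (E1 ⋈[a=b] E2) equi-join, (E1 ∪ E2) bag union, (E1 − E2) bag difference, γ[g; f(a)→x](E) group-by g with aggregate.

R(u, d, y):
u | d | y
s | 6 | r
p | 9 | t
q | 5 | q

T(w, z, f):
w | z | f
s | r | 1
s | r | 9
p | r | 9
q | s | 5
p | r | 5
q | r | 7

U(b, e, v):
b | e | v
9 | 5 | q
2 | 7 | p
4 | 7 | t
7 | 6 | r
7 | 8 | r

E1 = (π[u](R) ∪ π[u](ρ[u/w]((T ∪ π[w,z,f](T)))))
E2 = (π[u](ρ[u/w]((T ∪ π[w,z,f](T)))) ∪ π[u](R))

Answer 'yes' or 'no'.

E1 per-node cardinality:
  R → 3
  π[u](R) → 3
  T → 6
  T → 6
  π[w,z,f](T) → 6
  (T ∪ π[w,z,f](T)) → 12
  ρ[u/w]((T ∪ π[w,z,f](T))) → 12
  π[u](ρ[u/w]((T ∪ π[w,z,f](T)))) → 12
  (π[u](R) ∪ π[u](ρ[u/w]((T ∪ π[w,z,f](T))))) → 15
E2 per-node cardinality:
  T → 6
  T → 6
  π[w,z,f](T) → 6
  (T ∪ π[w,z,f](T)) → 12
  ρ[u/w]((T ∪ π[w,z,f](T))) → 12
  π[u](ρ[u/w]((T ∪ π[w,z,f](T)))) → 12
  R → 3
  π[u](R) → 3
  (π[u](ρ[u/w]((T ∪ π[w,z,f](T)))) ∪ π[u](R)) → 15

E1 and E2 produce the same multiset:
u
p
p
p
p
p
q
q
q
q
q
s
s
s
s
s

yes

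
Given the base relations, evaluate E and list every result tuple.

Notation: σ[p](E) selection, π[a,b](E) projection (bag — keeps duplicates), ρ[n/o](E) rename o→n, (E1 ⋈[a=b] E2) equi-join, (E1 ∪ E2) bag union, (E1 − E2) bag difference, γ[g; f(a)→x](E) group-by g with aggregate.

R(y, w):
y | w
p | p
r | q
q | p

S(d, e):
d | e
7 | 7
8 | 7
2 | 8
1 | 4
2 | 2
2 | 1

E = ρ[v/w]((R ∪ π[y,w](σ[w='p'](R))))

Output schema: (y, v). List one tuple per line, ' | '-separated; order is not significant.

Subexpression sizes:
  R → 3
  R → 3
  σ[w='p'](R) → 2
  π[y,w](σ[w='p'](R)) → 2
  (R ∪ π[y,w](σ[w='p'](R))) → 5
  ρ[v/w]((R ∪ π[y,w](σ[w='p'](R)))) → 5

== RESULT ==
y | v
p | p
p | p
q | p
q | p
r | q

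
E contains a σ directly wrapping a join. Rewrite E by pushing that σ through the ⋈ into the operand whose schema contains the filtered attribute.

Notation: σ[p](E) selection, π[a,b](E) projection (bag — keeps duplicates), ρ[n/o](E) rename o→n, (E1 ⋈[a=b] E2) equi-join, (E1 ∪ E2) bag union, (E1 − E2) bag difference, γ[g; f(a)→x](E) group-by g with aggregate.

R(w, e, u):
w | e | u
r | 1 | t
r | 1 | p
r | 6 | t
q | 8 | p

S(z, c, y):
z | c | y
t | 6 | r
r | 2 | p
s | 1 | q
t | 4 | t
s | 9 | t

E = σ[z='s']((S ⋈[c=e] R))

σ filters on z, owned by the left side.
E' = (σ[z='s'](S) ⋈[c=e] R)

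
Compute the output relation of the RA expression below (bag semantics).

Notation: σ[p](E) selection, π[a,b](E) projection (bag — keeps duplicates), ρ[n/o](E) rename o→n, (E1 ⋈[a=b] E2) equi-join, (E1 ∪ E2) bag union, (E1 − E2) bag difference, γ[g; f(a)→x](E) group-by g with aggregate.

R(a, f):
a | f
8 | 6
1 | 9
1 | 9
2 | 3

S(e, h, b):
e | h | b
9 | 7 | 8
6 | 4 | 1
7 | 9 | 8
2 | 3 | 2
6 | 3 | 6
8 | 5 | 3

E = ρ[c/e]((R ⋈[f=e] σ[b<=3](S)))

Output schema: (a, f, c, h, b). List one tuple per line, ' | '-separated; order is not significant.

Subexpression sizes:
  R → 4
  S → 6
  σ[b<=3](S) → 3
  (R ⋈[f=e] σ[b<=3](S)) → 1
  ρ[c/e]((R ⋈[f=e] σ[b<=3](S))) → 1

== RESULT ==
a | f | c | h | b
8 | 6 | 6 | 4 | 1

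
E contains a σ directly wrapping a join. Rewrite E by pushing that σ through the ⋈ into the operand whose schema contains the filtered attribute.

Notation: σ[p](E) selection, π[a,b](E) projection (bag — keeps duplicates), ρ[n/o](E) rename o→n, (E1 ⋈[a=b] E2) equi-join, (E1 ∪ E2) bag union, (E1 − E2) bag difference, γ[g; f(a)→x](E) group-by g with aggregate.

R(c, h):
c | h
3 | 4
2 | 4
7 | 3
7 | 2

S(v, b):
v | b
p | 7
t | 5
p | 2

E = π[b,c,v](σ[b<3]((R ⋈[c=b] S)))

σ filters on b, owned by the right side.
E' = π[b,c,v]((R ⋈[c=b] σ[b<3](S)))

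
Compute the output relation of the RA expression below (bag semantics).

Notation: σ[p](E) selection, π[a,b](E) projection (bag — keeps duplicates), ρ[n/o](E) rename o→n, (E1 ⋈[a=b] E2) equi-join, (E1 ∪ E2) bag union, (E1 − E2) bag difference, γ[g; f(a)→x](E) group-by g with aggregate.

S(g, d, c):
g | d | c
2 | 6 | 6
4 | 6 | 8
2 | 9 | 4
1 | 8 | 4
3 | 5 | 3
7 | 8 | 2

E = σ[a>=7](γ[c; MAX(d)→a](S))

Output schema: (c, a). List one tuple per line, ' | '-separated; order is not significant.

Subexpression sizes:
  S → 6
  γ[c; MAX(d)→a](S) → 5
  σ[a>=7](γ[c; MAX(d)→a](S)) → 2

== RESULT ==
c | a
2 | 8
4 | 9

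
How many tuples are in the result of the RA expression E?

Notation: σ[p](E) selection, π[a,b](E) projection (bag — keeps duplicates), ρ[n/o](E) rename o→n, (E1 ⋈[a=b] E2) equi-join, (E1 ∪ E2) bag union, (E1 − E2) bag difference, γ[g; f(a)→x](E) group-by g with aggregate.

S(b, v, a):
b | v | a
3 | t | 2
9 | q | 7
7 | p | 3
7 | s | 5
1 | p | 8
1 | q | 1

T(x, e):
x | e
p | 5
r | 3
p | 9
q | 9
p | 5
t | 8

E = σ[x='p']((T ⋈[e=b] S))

Row counts bottom-up:
  T → 6
  S → 6
  (T ⋈[e=b] S) → 3
  σ[x='p']((T ⋈[e=b] S)) → 1

|E| = 1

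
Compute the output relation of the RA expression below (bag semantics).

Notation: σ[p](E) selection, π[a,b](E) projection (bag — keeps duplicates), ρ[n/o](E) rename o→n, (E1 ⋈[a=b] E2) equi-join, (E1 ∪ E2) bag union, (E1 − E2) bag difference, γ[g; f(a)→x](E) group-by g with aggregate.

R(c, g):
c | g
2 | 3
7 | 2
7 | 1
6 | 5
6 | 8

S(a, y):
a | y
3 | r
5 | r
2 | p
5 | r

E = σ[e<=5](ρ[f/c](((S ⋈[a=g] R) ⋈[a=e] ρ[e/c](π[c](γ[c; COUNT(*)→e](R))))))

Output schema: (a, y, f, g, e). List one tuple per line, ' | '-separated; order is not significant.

Row counts bottom-up:
  S → 4
  R → 5
  (S ⋈[a=g] R) → 4
  R → 5
  γ[c; COUNT(*)→e](R) → 3
  π[c](γ[c; COUNT(*)→e](R)) → 3
  ρ[e/c](π[c](γ[c; COUNT(*)→e](R))) → 3
  ((S ⋈[a=g] R) ⋈[a=e] ρ[e/c](π[c](γ[c; COUNT(*)→e](R)))) → 1
  ρ[f/c](((S ⋈[a=g] R) ⋈[a=e] ρ[e/c](π[c](γ[c; COUNT(*)→e](R))))) → 1
  σ[e<=5](ρ[f/c](((S ⋈[a=g] R) ⋈[a=e] ρ[e/c](π[c](γ[c; COUNT(*)→e](R)))))) → 1

== RESULT ==
a | y | f | g | e
2 | p | 7 | 2 | 2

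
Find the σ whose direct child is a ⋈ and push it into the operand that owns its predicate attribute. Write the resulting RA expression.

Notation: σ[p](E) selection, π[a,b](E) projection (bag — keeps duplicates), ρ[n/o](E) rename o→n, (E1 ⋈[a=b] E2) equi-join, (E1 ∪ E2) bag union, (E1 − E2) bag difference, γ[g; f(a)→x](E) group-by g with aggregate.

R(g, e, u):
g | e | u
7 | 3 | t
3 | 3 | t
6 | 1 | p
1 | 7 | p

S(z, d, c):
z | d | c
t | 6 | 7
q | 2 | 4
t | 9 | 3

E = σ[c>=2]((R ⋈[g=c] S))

σ filters on c, owned by the right side.
E' = (R ⋈[g=c] σ[c>=2](S))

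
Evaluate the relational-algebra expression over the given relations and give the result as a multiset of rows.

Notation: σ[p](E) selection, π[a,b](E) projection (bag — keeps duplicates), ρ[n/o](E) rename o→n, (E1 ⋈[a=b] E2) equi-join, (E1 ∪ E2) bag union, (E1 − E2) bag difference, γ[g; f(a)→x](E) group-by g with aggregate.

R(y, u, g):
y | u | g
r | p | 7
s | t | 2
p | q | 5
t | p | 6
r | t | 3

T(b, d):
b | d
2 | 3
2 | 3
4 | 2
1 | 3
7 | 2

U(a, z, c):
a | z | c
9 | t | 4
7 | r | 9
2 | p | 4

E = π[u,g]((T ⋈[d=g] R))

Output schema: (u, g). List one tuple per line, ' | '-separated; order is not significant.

Row counts bottom-up:
  T → 5
  R → 5
  (T ⋈[d=g] R) → 5
  π[u,g]((T ⋈[d=g] R)) → 5

== RESULT ==
u | g
t | 2
t | 2
t | 3
t | 3
t | 3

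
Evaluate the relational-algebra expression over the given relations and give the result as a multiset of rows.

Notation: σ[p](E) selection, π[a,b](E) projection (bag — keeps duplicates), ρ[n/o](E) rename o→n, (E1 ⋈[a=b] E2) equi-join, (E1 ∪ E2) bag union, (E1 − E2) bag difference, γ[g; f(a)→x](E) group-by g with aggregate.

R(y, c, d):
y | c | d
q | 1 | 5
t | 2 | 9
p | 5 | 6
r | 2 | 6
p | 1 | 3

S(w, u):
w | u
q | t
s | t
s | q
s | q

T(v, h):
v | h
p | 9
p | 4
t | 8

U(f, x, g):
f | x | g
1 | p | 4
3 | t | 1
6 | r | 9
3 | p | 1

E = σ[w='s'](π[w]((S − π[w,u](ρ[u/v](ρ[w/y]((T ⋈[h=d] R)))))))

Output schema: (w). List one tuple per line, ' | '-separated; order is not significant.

Per-node cardinality:
  S → 4
  T → 3
  R → 5
  (T ⋈[h=d] R) → 1
  ρ[w/y]((T ⋈[h=d] R)) → 1
  ρ[u/v](ρ[w/y]((T ⋈[h=d] R))) → 1
  π[w,u](ρ[u/v](ρ[w/y]((T ⋈[h=d] R)))) → 1
  (S − π[w,u](ρ[u/v](ρ[w/y]((T ⋈[h=d] R))))) → 4
  π[w]((S − π[w,u](ρ[u/v](ρ[w/y]((T ⋈[h=d] R)))))) → 4
  σ[w='s'](π[w]((S − π[w,u](ρ[u/v](ρ[w/y]((T ⋈[h=d] R))))))) → 3

== RESULT ==
w
s
s
s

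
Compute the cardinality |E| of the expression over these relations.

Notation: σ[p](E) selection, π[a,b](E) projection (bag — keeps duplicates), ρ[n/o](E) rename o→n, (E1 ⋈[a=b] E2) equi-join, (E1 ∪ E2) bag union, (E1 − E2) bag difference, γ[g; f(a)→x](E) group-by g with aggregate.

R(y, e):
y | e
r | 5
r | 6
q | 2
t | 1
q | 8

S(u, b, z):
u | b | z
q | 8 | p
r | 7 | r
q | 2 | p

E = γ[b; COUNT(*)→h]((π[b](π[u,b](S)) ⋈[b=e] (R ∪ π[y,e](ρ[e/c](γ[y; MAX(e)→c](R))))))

Stepwise |·|:
  S → 3
  π[u,b](S) → 3
  π[b](π[u,b](S)) → 3
  R → 5
  R → 5
  γ[y; MAX(e)→c](R) → 3
  ρ[e/c](γ[y; MAX(e)→c](R)) → 3
  π[y,e](ρ[e/c](γ[y; MAX(e)→c](R))) → 3
  (R ∪ π[y,e](ρ[e/c](γ[y; MAX(e)→c](R)))) → 8
  (π[b](π[u,b](S)) ⋈[b=e] (R ∪ π[y,e](ρ[e/c](γ[y; MAX(e)→c](R))))) → 3
  γ[b; COUNT(*)→h]((π[b](π[u,b](S)) ⋈[b=e] (R ∪ π[y,e](ρ[e/c](γ[y; MAX(e)→c](R)))))) → 2

|E| = 2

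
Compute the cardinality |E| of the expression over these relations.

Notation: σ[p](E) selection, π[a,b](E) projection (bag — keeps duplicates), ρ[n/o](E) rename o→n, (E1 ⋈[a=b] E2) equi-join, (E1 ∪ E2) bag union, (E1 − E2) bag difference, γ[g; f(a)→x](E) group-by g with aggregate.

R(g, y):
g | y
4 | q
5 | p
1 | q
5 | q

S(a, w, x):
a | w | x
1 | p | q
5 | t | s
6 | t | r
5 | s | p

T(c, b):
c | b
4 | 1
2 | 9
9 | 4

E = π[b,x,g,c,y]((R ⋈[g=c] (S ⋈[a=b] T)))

Row counts bottom-up:
  R → 4
  S → 4
  T → 3
  (S ⋈[a=b] T) → 1
  (R ⋈[g=c] (S ⋈[a=b] T)) → 1
  π[b,x,g,c,y]((R ⋈[g=c] (S ⋈[a=b] T))) → 1

|E| = 1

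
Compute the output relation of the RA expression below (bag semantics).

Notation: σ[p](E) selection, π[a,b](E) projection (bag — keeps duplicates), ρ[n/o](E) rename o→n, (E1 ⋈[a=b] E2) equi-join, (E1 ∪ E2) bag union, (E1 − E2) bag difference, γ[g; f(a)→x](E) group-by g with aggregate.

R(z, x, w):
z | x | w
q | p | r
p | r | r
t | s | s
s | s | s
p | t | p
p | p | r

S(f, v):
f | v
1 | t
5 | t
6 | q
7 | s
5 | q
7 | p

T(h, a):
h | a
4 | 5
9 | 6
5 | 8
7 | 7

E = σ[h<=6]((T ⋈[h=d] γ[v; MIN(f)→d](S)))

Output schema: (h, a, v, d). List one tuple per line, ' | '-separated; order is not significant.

Stepwise |·|:
  T → 4
  S → 6
  γ[v; MIN(f)→d](S) → 4
  (T ⋈[h=d] γ[v; MIN(f)→d](S)) → 3
  σ[h<=6]((T ⋈[h=d] γ[v; MIN(f)→d](S))) → 1

== RESULT ==
h | a | v | d
5 | 8 | q | 5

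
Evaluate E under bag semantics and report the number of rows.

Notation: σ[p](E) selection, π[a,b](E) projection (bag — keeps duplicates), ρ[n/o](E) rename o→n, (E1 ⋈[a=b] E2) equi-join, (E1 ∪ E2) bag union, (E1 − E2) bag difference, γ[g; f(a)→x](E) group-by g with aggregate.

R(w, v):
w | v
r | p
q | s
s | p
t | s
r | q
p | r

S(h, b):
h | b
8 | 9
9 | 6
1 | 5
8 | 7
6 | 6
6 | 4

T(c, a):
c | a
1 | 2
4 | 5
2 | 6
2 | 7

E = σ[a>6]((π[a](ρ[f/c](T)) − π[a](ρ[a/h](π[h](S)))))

Per-node cardinality:
  T → 4
  ρ[f/c](T) → 4
  π[a](ρ[f/c](T)) → 4
  S → 6
  π[h](S) → 6
  ρ[a/h](π[h](S)) → 6
  π[a](ρ[a/h](π[h](S))) → 6
  (π[a](ρ[f/c](T)) − π[a](ρ[a/h](π[h](S)))) → 3
  σ[a>6]((π[a](ρ[f/c](T)) − π[a](ρ[a/h](π[h](S))))) → 1

|E| = 1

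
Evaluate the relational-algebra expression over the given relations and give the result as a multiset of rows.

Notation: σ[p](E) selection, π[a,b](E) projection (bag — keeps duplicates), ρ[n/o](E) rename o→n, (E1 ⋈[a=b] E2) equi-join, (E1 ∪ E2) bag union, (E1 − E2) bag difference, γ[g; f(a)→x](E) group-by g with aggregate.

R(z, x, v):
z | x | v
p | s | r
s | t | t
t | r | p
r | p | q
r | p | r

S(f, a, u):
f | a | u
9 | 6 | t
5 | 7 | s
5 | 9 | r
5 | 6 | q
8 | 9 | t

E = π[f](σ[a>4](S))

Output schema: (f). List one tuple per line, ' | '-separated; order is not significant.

Per-node cardinality:
  S → 5
  σ[a>4](S) → 5
  π[f](σ[a>4](S)) → 5

== RESULT ==
f
5
5
5
8
9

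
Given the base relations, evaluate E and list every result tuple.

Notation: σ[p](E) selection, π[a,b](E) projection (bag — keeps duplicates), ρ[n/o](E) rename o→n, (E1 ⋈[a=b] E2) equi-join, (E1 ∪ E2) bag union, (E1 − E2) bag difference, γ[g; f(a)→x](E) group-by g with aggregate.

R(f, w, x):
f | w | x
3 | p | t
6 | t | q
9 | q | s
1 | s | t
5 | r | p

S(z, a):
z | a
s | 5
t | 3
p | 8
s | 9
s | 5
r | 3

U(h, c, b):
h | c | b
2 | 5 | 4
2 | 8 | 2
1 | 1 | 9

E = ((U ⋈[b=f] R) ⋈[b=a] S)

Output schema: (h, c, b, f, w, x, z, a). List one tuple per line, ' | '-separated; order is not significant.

Stepwise |·|:
  U → 3
  R → 5
  (U ⋈[b=f] R) → 1
  S → 6
  ((U ⋈[b=f] R) ⋈[b=a] S) → 1

== RESULT ==
h | c | b | f | w | x | z | a
1 | 1 | 9 | 9 | q | s | s | 9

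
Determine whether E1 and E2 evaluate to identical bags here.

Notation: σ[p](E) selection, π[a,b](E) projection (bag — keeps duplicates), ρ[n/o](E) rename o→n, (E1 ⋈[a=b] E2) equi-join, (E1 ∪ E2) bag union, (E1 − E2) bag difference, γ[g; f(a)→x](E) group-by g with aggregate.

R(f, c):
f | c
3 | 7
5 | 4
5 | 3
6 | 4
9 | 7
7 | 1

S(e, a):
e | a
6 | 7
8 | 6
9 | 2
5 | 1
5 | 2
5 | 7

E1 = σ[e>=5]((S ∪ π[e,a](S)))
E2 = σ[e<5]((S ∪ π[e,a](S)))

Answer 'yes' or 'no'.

E1 stepwise |·|:
  S → 6
  S → 6
  π[e,a](S) → 6
  (S ∪ π[e,a](S)) → 12
  σ[e>=5]((S ∪ π[e,a](S))) → 12
E2 stepwise |·|:
  S → 6
  S → 6
  π[e,a](S) → 6
  (S ∪ π[e,a](S)) → 12
  σ[e<5]((S ∪ π[e,a](S))) → 0

E1 result:
e | a
5 | 1
5 | 1
5 | 2
5 | 2
5 | 7
5 | 7
6 | 7
6 | 7
8 | 6
8 | 6
9 | 2
9 | 2
E2 result:
e | a
(0 rows)
Witness: (6, 7) appears 2× in E1 but 0× in E2.

no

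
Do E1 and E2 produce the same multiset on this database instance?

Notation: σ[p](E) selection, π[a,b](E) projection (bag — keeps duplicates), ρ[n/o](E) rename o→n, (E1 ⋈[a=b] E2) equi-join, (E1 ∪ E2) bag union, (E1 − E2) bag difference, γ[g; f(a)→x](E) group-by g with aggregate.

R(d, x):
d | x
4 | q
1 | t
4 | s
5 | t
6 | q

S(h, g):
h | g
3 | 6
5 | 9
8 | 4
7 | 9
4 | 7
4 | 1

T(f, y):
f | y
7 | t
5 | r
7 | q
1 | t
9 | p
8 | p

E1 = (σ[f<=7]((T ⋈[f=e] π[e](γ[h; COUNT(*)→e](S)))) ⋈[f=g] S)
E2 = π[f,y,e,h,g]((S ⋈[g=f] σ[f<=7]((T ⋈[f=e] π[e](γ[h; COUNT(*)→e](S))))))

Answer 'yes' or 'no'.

E1 subexpression sizes:
  T → 6
  S → 6
  γ[h; COUNT(*)→e](S) → 5
  π[e](γ[h; COUNT(*)→e](S)) → 5
  (T ⋈[f=e] π[e](γ[h; COUNT(*)→e](S))) → 4
  σ[f<=7]((T ⋈[f=e] π[e](γ[h; COUNT(*)→e](S)))) → 4
  S → 6
  (σ[f<=7]((T ⋈[f=e] π[e](γ[h; COUNT(*)→e](S)))) ⋈[f=g] S) → 4
E2 subexpression sizes:
  S → 6
  T → 6
  S → 6
  γ[h; COUNT(*)→e](S) → 5
  π[e](γ[h; COUNT(*)→e](S)) → 5
  (T ⋈[f=e] π[e](γ[h; COUNT(*)→e](S))) → 4
  σ[f<=7]((T ⋈[f=e] π[e](γ[h; COUNT(*)→e](S)))) → 4
  (S ⋈[g=f] σ[f<=7]((T ⋈[f=e] π[e](γ[h; COUNT(*)→e](S))))) → 4
  π[f,y,e,h,g]((S ⋈[g=f] σ[f<=7]((T ⋈[f=e] π[e](γ[h; COUNT(*)→e](S)))))) → 4

E1 and E2 produce the same multiset:
f | y | e | h | g
1 | t | 1 | 4 | 1
1 | t | 1 | 4 | 1
1 | t | 1 | 4 | 1
1 | t | 1 | 4 | 1

yes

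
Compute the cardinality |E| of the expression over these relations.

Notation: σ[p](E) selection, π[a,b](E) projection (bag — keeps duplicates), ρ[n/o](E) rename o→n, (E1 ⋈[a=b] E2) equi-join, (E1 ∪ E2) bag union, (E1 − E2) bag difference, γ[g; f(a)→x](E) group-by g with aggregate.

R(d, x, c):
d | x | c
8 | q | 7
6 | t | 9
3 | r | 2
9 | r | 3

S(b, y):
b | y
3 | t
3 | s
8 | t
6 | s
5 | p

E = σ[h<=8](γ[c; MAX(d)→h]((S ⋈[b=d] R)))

Stepwise |·|:
  S → 5
  R → 4
  (S ⋈[b=d] R) → 4
  γ[c; MAX(d)→h]((S ⋈[b=d] R)) → 3
  σ[h<=8](γ[c; MAX(d)→h]((S ⋈[b=d] R))) → 3

|E| = 3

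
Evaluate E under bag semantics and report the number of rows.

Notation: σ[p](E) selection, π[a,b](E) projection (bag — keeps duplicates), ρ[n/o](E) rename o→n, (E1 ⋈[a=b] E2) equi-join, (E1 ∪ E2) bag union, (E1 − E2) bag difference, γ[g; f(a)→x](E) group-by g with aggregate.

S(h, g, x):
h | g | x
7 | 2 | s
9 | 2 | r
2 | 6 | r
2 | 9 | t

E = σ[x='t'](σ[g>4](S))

Subexpression sizes:
  S → 4
  σ[g>4](S) → 2
  σ[x='t'](σ[g>4](S)) → 1

|E| = 1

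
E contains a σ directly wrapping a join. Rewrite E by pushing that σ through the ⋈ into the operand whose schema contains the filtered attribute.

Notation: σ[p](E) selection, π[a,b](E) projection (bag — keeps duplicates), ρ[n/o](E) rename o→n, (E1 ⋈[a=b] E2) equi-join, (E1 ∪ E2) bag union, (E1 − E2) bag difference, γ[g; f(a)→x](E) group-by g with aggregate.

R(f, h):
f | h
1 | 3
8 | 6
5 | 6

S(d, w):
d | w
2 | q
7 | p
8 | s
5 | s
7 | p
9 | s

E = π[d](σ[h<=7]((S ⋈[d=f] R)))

σ filters on h, owned by the right side.
E' = π[d]((S ⋈[d=f] σ[h<=7](R)))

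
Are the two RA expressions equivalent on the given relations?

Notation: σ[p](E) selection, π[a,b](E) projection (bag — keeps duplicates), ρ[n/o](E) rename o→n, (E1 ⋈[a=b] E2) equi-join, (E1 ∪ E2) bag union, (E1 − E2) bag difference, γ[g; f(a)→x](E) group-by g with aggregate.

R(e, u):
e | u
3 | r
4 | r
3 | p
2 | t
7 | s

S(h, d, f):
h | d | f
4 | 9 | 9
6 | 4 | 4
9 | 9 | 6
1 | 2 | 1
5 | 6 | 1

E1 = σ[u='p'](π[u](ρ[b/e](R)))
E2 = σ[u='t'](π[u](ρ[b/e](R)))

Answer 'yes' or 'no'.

E1 subexpression sizes:
  R → 5
  ρ[b/e](R) → 5
  π[u](ρ[b/e](R)) → 5
  σ[u='p'](π[u](ρ[b/e](R))) → 1
E2 subexpression sizes:
  R → 5
  ρ[b/e](R) → 5
  π[u](ρ[b/e](R)) → 5
  σ[u='t'](π[u](ρ[b/e](R))) → 1

E1 result:
u
p
E2 result:
u
t
Witness: ('p',) appears 1× in E1 but 0× in E2.

no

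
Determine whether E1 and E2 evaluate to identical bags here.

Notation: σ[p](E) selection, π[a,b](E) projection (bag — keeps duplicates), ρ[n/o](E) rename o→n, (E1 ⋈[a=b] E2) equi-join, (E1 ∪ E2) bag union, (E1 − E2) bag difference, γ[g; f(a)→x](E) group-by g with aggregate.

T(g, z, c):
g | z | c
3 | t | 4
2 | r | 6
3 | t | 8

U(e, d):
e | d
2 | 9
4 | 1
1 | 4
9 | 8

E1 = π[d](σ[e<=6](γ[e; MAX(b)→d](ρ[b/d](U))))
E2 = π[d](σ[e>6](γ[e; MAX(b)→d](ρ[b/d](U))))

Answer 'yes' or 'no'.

E1 per-node cardinality:
  U → 4
  ρ[b/d](U) → 4
  γ[e; MAX(b)→d](ρ[b/d](U)) → 4
  σ[e<=6](γ[e; MAX(b)→d](ρ[b/d](U))) → 3
  π[d](σ[e<=6](γ[e; MAX(b)→d](ρ[b/d](U)))) → 3
E2 per-node cardinality:
  U → 4
  ρ[b/d](U) → 4
  γ[e; MAX(b)→d](ρ[b/d](U)) → 4
  σ[e>6](γ[e; MAX(b)→d](ρ[b/d](U))) → 1
  π[d](σ[e>6](γ[e; MAX(b)→d](ρ[b/d](U)))) → 1

E1 result:
d
1
4
9
E2 result:
d
8
Witness: (1,) appears 1× in E1 but 0× in E2.

no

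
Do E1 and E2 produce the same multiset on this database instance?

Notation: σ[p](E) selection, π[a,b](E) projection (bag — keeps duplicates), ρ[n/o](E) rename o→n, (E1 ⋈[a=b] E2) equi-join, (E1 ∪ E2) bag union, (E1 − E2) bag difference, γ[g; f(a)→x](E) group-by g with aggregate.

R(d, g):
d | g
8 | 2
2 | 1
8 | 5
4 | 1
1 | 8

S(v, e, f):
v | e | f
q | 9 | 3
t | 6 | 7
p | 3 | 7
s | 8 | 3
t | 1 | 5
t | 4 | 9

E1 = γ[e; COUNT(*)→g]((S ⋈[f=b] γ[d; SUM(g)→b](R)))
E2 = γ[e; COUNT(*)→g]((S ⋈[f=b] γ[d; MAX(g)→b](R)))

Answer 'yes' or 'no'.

E1 row counts bottom-up:
  S → 6
  R → 5
  γ[d; SUM(g)→b](R) → 4
  (S ⋈[f=b] γ[d; SUM(g)→b](R)) → 2
  γ[e; COUNT(*)→g]((S ⋈[f=b] γ[d; SUM(g)→b](R))) → 2
E2 row counts bottom-up:
  S → 6
  R → 5
  γ[d; MAX(g)→b](R) → 4
  (S ⋈[f=b] γ[d; MAX(g)→b](R)) → 1
  γ[e; COUNT(*)→g]((S ⋈[f=b] γ[d; MAX(g)→b](R))) → 1

E1 result:
e | g
3 | 1
6 | 1
E2 result:
e | g
1 | 1
Witness: (3, 1) appears 1× in E1 but 0× in E2.

no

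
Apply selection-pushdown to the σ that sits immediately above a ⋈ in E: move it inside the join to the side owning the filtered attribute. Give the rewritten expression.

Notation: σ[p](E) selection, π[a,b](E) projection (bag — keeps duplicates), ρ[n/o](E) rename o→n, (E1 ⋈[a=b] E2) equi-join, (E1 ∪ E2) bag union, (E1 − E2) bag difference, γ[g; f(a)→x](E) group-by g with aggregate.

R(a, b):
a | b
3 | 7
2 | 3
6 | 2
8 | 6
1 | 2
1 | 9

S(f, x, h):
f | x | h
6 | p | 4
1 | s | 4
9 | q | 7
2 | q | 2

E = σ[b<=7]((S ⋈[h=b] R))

σ filters on b, owned by the right side.
E' = (S ⋈[h=b] σ[b<=7](R))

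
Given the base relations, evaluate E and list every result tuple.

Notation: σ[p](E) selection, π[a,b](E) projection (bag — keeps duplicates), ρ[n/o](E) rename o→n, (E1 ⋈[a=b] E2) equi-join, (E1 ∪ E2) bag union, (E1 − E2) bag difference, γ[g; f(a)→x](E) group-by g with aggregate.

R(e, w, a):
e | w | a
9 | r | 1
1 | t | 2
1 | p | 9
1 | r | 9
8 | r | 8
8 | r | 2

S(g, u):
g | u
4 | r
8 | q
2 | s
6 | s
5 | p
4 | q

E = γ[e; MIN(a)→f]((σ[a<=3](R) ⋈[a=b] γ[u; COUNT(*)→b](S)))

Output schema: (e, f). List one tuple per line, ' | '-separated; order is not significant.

Subexpression sizes:
  R → 6
  σ[a<=3](R) → 3
  S → 6
  γ[u; COUNT(*)→b](S) → 4
  (σ[a<=3](R) ⋈[a=b] γ[u; COUNT(*)→b](S)) → 6
  γ[e; MIN(a)→f]((σ[a<=3](R) ⋈[a=b] γ[u; COUNT(*)→b](S))) → 3

== RESULT ==
e | f
1 | 2
8 | 2
9 | 1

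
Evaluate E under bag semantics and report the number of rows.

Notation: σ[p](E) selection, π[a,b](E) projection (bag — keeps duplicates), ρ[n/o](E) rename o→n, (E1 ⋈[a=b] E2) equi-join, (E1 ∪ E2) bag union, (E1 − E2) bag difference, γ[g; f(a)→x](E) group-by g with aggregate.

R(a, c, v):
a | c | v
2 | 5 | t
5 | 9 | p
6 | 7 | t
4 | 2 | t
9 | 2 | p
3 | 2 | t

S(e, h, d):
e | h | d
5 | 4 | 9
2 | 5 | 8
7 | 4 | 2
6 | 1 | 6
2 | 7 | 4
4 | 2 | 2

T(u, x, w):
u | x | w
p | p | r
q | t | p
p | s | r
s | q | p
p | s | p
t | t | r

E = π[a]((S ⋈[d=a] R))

Row counts bottom-up:
  S → 6
  R → 6
  (S ⋈[d=a] R) → 5
  π[a]((S ⋈[d=a] R)) → 5

|E| = 5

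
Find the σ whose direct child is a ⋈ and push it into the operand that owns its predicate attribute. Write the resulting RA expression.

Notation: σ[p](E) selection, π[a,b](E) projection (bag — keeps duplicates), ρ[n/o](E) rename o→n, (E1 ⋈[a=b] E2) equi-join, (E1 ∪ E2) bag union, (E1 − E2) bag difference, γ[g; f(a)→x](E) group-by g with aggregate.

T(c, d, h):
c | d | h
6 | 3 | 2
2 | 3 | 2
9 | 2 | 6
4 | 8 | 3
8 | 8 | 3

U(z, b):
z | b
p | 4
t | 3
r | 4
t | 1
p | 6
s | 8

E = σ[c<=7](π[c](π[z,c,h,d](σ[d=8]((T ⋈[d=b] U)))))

σ filters on d, owned by the left side.
E' = σ[c<=7](π[c](π[z,c,h,d]((σ[d=8](T) ⋈[d=b] U))))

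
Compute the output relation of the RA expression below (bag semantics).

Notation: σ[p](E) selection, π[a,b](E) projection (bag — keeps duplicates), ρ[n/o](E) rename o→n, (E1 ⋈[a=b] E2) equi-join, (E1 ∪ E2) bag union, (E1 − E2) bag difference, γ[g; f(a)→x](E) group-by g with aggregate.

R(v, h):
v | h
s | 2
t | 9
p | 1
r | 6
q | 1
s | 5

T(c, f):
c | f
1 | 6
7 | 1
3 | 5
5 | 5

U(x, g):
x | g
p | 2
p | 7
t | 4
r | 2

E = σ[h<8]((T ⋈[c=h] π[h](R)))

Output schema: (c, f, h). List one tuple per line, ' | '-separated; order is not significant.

Per-node cardinality:
  T → 4
  R → 6
  π[h](R) → 6
  (T ⋈[c=h] π[h](R)) → 3
  σ[h<8]((T ⋈[c=h] π[h](R))) → 3

== RESULT ==
c | f | h
1 | 6 | 1
1 | 6 | 1
5 | 5 | 5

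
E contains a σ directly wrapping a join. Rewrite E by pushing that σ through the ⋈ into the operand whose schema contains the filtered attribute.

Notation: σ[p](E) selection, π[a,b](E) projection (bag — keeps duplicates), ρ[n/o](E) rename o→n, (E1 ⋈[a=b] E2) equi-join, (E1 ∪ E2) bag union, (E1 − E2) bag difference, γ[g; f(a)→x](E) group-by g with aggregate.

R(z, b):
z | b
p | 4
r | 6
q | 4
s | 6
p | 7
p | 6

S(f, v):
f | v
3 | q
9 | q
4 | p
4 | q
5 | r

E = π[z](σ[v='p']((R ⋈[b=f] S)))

σ filters on v, owned by the right side.
E' = π[z]((R ⋈[b=f] σ[v='p'](S)))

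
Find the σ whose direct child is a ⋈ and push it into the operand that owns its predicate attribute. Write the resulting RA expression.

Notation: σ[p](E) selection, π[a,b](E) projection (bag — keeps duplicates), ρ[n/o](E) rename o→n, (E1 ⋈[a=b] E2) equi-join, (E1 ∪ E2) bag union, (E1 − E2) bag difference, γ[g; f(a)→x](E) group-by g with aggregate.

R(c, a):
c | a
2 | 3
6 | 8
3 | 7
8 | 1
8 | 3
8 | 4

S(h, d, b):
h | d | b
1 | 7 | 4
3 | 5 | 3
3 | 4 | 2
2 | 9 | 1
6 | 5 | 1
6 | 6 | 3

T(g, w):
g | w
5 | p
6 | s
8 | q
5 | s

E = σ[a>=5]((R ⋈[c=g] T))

σ filters on a, owned by the left side.
E' = (σ[a>=5](R) ⋈[c=g] T)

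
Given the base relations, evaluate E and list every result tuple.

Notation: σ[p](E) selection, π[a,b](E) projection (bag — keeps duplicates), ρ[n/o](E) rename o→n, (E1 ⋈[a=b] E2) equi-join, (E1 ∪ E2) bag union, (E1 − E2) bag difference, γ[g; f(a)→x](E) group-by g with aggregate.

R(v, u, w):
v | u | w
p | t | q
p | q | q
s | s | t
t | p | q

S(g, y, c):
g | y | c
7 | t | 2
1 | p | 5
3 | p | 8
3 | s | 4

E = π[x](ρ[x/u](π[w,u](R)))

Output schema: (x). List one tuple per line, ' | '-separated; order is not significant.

Stepwise |·|:
  R → 4
  π[w,u](R) → 4
  ρ[x/u](π[w,u](R)) → 4
  π[x](ρ[x/u](π[w,u](R))) → 4

== RESULT ==
x
p
q
s
t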